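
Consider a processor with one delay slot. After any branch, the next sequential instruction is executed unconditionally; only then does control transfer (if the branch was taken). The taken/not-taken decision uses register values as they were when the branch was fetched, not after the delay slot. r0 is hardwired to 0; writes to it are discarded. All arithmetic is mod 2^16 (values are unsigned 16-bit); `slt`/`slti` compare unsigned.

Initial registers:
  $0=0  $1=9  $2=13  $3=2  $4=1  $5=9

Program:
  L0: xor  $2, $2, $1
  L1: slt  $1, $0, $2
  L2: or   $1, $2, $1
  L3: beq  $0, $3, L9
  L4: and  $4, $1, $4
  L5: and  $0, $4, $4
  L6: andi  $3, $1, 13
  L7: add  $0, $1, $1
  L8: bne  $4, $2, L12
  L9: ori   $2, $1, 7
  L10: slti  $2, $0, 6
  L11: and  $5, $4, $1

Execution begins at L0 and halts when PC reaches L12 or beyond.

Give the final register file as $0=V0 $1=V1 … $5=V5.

$0=0 $1=5 $2=7 $3=5 $4=1 $5=9

PC=0  xor  $2, $2, $1        | $0=0 $1=9 $2=4 $3=2 $4=1 $5=9
PC=1  slt  $1, $0, $2        | $0=0 $1=1 $2=4 $3=2 $4=1 $5=9
PC=2  or   $1, $2, $1        | $0=0 $1=5 $2=4 $3=2 $4=1 $5=9
PC=3  beq  $0, $3, L9        | $0=0 $1=5 $2=4 $3=2 $4=1 $5=9  [not taken]
PC=4  and  $4, $1, $4        | $0=0 $1=5 $2=4 $3=2 $4=1 $5=9
PC=5  and  $0, $4, $4        | $0=0 $1=5 $2=4 $3=2 $4=1 $5=9
PC=6  andi  $3, $1, 13       | $0=0 $1=5 $2=4 $3=5 $4=1 $5=9
PC=7  add  $0, $1, $1        | $0=0 $1=5 $2=4 $3=5 $4=1 $5=9
PC=8  bne  $4, $2, L12       | $0=0 $1=5 $2=4 $3=5 $4=1 $5=9  [TAKEN]
PC=9  ori   $2, $1, 7        | $0=0 $1=5 $2=7 $3=5 $4=1 $5=9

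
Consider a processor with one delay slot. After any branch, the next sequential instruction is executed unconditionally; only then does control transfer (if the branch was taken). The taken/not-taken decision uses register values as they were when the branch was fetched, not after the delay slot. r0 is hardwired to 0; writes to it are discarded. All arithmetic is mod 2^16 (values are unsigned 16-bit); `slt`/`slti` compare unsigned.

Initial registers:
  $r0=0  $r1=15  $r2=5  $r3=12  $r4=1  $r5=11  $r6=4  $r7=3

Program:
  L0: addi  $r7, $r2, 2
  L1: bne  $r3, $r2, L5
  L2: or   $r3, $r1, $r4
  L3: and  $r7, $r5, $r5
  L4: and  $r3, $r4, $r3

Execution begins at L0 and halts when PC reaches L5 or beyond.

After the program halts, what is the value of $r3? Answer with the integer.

[0] addi  $r7, $r2, 2  →  {$r0:0, $r1:15, $r2:5, $r3:12, $r4:1, $r5:11, $r6:4, $r7:7}
[1] bne  $r3, $r2, L5  →  {$r0:0, $r1:15, $r2:5, $r3:12, $r4:1, $r5:11, $r6:4, $r7:7}  ⟨branch taken⟩
[2] or   $r3, $r1, $r4  →  {$r0:0, $r1:15, $r2:5, $r3:15, $r4:1, $r5:11, $r6:4, $r7:7}

15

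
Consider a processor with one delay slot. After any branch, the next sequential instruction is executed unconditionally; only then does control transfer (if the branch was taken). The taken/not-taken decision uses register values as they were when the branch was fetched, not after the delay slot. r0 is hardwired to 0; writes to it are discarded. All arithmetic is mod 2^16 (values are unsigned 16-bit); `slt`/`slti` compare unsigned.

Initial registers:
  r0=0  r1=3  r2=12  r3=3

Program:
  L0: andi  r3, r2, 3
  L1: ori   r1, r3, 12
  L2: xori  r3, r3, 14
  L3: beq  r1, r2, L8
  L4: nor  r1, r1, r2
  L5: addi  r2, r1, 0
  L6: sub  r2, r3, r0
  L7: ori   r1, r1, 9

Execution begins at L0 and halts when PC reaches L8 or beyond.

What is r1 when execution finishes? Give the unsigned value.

65523

PC=0  andi  r3, r2, 3        | r0=0 r1=3 r2=12 r3=0
PC=1  ori   r1, r3, 12       | r0=0 r1=12 r2=12 r3=0
PC=2  xori  r3, r3, 14       | r0=0 r1=12 r2=12 r3=14
PC=3  beq  r1, r2, L8        | r0=0 r1=12 r2=12 r3=14  [TAKEN]
PC=4  nor  r1, r1, r2        | r0=0 r1=65523 r2=12 r3=14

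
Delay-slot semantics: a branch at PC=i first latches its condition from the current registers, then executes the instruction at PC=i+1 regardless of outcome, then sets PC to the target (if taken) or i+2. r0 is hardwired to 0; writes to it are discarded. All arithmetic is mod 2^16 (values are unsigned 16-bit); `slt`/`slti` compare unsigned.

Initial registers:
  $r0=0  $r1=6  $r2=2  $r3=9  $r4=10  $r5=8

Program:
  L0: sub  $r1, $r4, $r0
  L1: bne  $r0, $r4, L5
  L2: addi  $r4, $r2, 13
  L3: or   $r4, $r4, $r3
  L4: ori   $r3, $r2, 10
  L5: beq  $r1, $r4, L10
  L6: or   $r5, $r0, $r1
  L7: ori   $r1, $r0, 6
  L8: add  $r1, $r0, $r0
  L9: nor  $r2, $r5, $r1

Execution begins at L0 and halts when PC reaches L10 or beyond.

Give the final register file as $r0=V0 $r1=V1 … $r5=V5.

$r0=0 $r1=0 $r2=65525 $r3=9 $r4=15 $r5=10

[0] sub  $r1, $r4, $r0  →  {$r0:0, $r1:10, $r2:2, $r3:9, $r4:10, $r5:8}
[1] bne  $r0, $r4, L5  →  {$r0:0, $r1:10, $r2:2, $r3:9, $r4:10, $r5:8}  ⟨branch taken⟩
[2] addi  $r4, $r2, 13  →  {$r0:0, $r1:10, $r2:2, $r3:9, $r4:15, $r5:8}
[5] beq  $r1, $r4, L10  →  {$r0:0, $r1:10, $r2:2, $r3:9, $r4:15, $r5:8}  ⟨branch fallthrough⟩
[6] or   $r5, $r0, $r1  →  {$r0:0, $r1:10, $r2:2, $r3:9, $r4:15, $r5:10}
[7] ori   $r1, $r0, 6  →  {$r0:0, $r1:6, $r2:2, $r3:9, $r4:15, $r5:10}
[8] add  $r1, $r0, $r0  →  {$r0:0, $r1:0, $r2:2, $r3:9, $r4:15, $r5:10}
[9] nor  $r2, $r5, $r1  →  {$r0:0, $r1:0, $r2:65525, $r3:9, $r4:15, $r5:10}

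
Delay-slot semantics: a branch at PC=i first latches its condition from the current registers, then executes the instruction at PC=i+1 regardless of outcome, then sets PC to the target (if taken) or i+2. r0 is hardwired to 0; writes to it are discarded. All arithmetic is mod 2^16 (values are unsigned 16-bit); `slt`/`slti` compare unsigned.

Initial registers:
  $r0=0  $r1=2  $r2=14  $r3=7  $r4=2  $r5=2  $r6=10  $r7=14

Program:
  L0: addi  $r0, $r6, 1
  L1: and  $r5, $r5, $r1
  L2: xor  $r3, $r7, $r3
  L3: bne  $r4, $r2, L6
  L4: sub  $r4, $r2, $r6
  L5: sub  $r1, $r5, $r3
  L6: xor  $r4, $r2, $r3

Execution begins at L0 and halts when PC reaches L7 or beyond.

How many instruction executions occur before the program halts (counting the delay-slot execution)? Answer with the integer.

6

  step pc=0: addi  $r0, $r6, 1  regs=(0,2,14,7,2,2,10,14)
  step pc=1: and  $r5, $r5, $r1  regs=(0,2,14,7,2,2,10,14)
  step pc=2: xor  $r3, $r7, $r3  regs=(0,2,14,9,2,2,10,14)
  step pc=3: bne  $r4, $r2, L6  cond=T  regs=(0,2,14,9,2,2,10,14)
  step pc=4: sub  $r4, $r2, $r6  regs=(0,2,14,9,4,2,10,14)
  step pc=6: xor  $r4, $r2, $r3  regs=(0,2,14,9,7,2,10,14)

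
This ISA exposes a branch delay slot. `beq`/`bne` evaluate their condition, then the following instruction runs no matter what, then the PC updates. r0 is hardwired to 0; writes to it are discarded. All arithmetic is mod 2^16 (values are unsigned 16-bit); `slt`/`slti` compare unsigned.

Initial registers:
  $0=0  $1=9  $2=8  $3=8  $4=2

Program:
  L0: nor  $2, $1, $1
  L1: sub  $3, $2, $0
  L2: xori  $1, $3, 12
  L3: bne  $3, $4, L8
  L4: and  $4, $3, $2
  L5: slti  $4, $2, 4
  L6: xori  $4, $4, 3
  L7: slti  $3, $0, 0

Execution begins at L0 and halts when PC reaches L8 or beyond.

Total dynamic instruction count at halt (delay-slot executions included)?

5

#0 nor  $2, $1, $1 ; 0/9/65526/8/2
#1 sub  $3, $2, $0 ; 0/9/65526/65526/2
#2 xori  $1, $3, 12 ; 0/65530/65526/65526/2
#3 bne  $3, $4, L8 ; 0/65530/65526/65526/2 ; →target
#4 and  $4, $3, $2 ; 0/65530/65526/65526/65526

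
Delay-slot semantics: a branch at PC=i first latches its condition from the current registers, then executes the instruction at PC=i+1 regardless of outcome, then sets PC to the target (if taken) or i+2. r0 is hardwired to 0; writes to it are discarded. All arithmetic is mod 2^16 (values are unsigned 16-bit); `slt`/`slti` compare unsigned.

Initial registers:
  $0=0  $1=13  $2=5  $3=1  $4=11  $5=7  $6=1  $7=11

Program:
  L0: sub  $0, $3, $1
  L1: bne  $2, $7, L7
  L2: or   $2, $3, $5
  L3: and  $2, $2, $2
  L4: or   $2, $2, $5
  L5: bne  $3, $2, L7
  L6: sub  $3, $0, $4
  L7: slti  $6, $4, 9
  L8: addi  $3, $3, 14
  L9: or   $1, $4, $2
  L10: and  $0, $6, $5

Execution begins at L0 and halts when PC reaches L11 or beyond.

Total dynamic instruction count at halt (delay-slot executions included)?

#0 sub  $0, $3, $1 ; 0/13/5/1/11/7/1/11
#1 bne  $2, $7, L7 ; 0/13/5/1/11/7/1/11 ; →target
#2 or   $2, $3, $5 ; 0/13/7/1/11/7/1/11
#7 slti  $6, $4, 9 ; 0/13/7/1/11/7/0/11
#8 addi  $3, $3, 14 ; 0/13/7/15/11/7/0/11
#9 or   $1, $4, $2 ; 0/15/7/15/11/7/0/11
#10 and  $0, $6, $5 ; 0/15/7/15/11/7/0/11

7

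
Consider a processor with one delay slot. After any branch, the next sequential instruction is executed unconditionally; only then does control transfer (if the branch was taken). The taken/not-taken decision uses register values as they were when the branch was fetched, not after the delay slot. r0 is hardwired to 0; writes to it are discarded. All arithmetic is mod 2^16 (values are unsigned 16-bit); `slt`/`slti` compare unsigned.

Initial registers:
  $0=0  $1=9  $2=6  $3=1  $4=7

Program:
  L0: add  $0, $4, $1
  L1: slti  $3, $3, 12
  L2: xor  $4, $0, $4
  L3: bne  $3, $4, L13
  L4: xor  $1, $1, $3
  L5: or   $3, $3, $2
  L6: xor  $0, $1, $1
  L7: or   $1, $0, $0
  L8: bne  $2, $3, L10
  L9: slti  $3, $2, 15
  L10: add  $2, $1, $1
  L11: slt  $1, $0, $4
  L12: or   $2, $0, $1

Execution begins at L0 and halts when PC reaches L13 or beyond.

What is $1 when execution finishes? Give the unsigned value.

  step pc=0: add  $0, $4, $1  regs=(0,9,6,1,7)
  step pc=1: slti  $3, $3, 12  regs=(0,9,6,1,7)
  step pc=2: xor  $4, $0, $4  regs=(0,9,6,1,7)
  step pc=3: bne  $3, $4, L13  cond=T  regs=(0,9,6,1,7)
  step pc=4: xor  $1, $1, $3  regs=(0,8,6,1,7)

8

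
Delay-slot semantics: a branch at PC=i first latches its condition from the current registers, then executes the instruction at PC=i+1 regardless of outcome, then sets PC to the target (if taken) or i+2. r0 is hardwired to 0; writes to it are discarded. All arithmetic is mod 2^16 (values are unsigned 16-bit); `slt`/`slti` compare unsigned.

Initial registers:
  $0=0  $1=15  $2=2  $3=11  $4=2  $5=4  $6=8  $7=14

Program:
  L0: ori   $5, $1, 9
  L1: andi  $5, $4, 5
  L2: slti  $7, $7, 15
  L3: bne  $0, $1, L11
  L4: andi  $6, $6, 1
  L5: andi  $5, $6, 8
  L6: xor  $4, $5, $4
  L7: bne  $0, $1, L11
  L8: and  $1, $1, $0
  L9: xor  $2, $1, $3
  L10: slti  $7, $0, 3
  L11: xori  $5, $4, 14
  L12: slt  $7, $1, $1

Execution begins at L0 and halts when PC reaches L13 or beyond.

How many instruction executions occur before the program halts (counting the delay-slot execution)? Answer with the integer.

#0 ori   $5, $1, 9 ; 0/15/2/11/2/15/8/14
#1 andi  $5, $4, 5 ; 0/15/2/11/2/0/8/14
#2 slti  $7, $7, 15 ; 0/15/2/11/2/0/8/1
#3 bne  $0, $1, L11 ; 0/15/2/11/2/0/8/1 ; →target
#4 andi  $6, $6, 1 ; 0/15/2/11/2/0/0/1
#11 xori  $5, $4, 14 ; 0/15/2/11/2/12/0/1
#12 slt  $7, $1, $1 ; 0/15/2/11/2/12/0/0

7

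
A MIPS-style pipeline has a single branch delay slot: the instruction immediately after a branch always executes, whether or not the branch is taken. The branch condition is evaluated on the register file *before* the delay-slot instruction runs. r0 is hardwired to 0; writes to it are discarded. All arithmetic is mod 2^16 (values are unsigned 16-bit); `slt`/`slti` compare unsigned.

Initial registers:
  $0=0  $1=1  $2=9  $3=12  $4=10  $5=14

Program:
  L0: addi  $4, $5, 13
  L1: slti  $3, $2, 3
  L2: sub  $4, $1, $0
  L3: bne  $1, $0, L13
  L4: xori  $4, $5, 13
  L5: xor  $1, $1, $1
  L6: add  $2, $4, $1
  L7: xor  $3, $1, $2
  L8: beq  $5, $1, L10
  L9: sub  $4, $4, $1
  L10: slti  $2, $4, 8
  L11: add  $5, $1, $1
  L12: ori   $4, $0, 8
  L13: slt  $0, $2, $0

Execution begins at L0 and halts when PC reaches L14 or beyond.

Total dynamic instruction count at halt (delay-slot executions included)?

6

  step pc=0: addi  $4, $5, 13  regs=(0,1,9,12,27,14)
  step pc=1: slti  $3, $2, 3  regs=(0,1,9,0,27,14)
  step pc=2: sub  $4, $1, $0  regs=(0,1,9,0,1,14)
  step pc=3: bne  $1, $0, L13  cond=T  regs=(0,1,9,0,1,14)
  step pc=4: xori  $4, $5, 13  regs=(0,1,9,0,3,14)
  step pc=13: slt  $0, $2, $0  regs=(0,1,9,0,3,14)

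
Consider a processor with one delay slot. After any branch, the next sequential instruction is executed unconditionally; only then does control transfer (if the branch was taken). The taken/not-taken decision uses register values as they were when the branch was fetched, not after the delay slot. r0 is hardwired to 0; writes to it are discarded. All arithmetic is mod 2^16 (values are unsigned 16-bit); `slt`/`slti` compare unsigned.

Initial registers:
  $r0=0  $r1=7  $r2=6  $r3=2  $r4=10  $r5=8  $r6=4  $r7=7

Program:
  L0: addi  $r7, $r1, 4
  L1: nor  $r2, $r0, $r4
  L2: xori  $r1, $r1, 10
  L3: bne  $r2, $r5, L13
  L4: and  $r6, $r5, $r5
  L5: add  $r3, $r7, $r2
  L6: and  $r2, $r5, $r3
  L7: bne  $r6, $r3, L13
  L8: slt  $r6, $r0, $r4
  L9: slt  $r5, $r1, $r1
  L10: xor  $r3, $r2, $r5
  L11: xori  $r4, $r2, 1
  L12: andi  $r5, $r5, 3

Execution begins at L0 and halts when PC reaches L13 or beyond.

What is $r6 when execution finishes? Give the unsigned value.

8

  step pc=0: addi  $r7, $r1, 4  regs=(0,7,6,2,10,8,4,11)
  step pc=1: nor  $r2, $r0, $r4  regs=(0,7,65525,2,10,8,4,11)
  step pc=2: xori  $r1, $r1, 10  regs=(0,13,65525,2,10,8,4,11)
  step pc=3: bne  $r2, $r5, L13  cond=T  regs=(0,13,65525,2,10,8,4,11)
  step pc=4: and  $r6, $r5, $r5  regs=(0,13,65525,2,10,8,8,11)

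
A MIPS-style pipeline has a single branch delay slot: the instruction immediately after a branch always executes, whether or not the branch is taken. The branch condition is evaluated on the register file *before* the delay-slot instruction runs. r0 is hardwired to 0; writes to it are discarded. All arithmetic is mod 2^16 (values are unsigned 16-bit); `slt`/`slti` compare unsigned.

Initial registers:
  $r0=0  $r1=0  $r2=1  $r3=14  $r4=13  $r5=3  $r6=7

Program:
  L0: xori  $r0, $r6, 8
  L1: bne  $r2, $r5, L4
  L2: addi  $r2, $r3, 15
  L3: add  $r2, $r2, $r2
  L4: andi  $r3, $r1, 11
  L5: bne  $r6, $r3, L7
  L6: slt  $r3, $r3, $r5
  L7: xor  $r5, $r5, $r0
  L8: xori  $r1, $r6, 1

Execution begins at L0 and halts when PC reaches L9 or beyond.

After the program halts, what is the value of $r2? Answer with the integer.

#0 xori  $r0, $r6, 8 ; 0/0/1/14/13/3/7
#1 bne  $r2, $r5, L4 ; 0/0/1/14/13/3/7 ; →target
#2 addi  $r2, $r3, 15 ; 0/0/29/14/13/3/7
#4 andi  $r3, $r1, 11 ; 0/0/29/0/13/3/7
#5 bne  $r6, $r3, L7 ; 0/0/29/0/13/3/7 ; →target
#6 slt  $r3, $r3, $r5 ; 0/0/29/1/13/3/7
#7 xor  $r5, $r5, $r0 ; 0/0/29/1/13/3/7
#8 xori  $r1, $r6, 1 ; 0/6/29/1/13/3/7

29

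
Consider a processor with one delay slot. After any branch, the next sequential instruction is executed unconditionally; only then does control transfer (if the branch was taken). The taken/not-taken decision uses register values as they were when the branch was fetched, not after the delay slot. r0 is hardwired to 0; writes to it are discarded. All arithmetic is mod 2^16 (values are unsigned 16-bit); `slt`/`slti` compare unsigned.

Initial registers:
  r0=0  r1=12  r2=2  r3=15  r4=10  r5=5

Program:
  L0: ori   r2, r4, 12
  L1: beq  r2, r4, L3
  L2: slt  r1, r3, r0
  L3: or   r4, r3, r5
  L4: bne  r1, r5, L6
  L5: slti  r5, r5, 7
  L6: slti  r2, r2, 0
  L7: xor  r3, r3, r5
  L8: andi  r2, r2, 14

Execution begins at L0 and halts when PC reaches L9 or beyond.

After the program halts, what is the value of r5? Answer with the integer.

PC=0  ori   r2, r4, 12       | r0=0 r1=12 r2=14 r3=15 r4=10 r5=5
PC=1  beq  r2, r4, L3        | r0=0 r1=12 r2=14 r3=15 r4=10 r5=5  [not taken]
PC=2  slt  r1, r3, r0        | r0=0 r1=0 r2=14 r3=15 r4=10 r5=5
PC=3  or   r4, r3, r5        | r0=0 r1=0 r2=14 r3=15 r4=15 r5=5
PC=4  bne  r1, r5, L6        | r0=0 r1=0 r2=14 r3=15 r4=15 r5=5  [TAKEN]
PC=5  slti  r5, r5, 7        | r0=0 r1=0 r2=14 r3=15 r4=15 r5=1
PC=6  slti  r2, r2, 0        | r0=0 r1=0 r2=0 r3=15 r4=15 r5=1
PC=7  xor  r3, r3, r5        | r0=0 r1=0 r2=0 r3=14 r4=15 r5=1
PC=8  andi  r2, r2, 14       | r0=0 r1=0 r2=0 r3=14 r4=15 r5=1

1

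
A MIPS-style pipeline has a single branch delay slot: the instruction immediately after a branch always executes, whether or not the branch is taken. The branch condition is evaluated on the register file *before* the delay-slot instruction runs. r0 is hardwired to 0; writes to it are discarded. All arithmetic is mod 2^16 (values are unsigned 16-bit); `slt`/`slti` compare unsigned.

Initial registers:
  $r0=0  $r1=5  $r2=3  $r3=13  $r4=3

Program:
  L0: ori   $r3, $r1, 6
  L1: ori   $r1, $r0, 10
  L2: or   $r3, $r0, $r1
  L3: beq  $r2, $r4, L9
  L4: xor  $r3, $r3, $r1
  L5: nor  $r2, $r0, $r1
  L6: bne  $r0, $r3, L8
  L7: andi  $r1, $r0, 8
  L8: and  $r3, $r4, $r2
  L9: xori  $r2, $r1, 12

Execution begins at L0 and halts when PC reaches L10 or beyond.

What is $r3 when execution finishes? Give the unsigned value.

#0 ori   $r3, $r1, 6 ; 0/5/3/7/3
#1 ori   $r1, $r0, 10 ; 0/10/3/7/3
#2 or   $r3, $r0, $r1 ; 0/10/3/10/3
#3 beq  $r2, $r4, L9 ; 0/10/3/10/3 ; →target
#4 xor  $r3, $r3, $r1 ; 0/10/3/0/3
#9 xori  $r2, $r1, 12 ; 0/10/6/0/3

0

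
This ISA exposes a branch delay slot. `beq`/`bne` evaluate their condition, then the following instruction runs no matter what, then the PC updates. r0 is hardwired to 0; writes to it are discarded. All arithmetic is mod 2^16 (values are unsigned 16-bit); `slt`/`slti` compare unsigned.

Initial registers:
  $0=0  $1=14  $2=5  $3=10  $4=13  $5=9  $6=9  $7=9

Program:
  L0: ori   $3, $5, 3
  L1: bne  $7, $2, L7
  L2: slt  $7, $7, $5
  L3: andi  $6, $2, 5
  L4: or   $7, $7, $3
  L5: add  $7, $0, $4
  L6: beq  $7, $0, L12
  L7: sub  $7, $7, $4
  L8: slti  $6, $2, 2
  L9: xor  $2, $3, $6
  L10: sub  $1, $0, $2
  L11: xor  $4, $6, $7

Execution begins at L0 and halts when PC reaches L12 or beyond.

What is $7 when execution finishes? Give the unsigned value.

[0] ori   $3, $5, 3  →  {$0:0, $1:14, $2:5, $3:11, $4:13, $5:9, $6:9, $7:9}
[1] bne  $7, $2, L7  →  {$0:0, $1:14, $2:5, $3:11, $4:13, $5:9, $6:9, $7:9}  ⟨branch taken⟩
[2] slt  $7, $7, $5  →  {$0:0, $1:14, $2:5, $3:11, $4:13, $5:9, $6:9, $7:0}
[7] sub  $7, $7, $4  →  {$0:0, $1:14, $2:5, $3:11, $4:13, $5:9, $6:9, $7:65523}
[8] slti  $6, $2, 2  →  {$0:0, $1:14, $2:5, $3:11, $4:13, $5:9, $6:0, $7:65523}
[9] xor  $2, $3, $6  →  {$0:0, $1:14, $2:11, $3:11, $4:13, $5:9, $6:0, $7:65523}
[10] sub  $1, $0, $2  →  {$0:0, $1:65525, $2:11, $3:11, $4:13, $5:9, $6:0, $7:65523}
[11] xor  $4, $6, $7  →  {$0:0, $1:65525, $2:11, $3:11, $4:65523, $5:9, $6:0, $7:65523}

65523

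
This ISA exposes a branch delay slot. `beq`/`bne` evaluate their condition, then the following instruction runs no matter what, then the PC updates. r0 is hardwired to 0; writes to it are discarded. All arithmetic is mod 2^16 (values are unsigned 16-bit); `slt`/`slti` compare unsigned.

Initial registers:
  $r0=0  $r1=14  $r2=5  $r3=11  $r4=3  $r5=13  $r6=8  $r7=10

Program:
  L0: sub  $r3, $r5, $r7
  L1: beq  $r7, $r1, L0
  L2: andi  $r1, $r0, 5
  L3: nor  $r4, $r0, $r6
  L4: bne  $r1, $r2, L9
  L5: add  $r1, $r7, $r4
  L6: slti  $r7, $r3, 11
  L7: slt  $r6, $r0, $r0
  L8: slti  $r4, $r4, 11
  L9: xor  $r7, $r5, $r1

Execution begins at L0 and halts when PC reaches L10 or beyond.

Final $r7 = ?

[0] sub  $r3, $r5, $r7  →  {$r0:0, $r1:14, $r2:5, $r3:3, $r4:3, $r5:13, $r6:8, $r7:10}
[1] beq  $r7, $r1, L0  →  {$r0:0, $r1:14, $r2:5, $r3:3, $r4:3, $r5:13, $r6:8, $r7:10}  ⟨branch fallthrough⟩
[2] andi  $r1, $r0, 5  →  {$r0:0, $r1:0, $r2:5, $r3:3, $r4:3, $r5:13, $r6:8, $r7:10}
[3] nor  $r4, $r0, $r6  →  {$r0:0, $r1:0, $r2:5, $r3:3, $r4:65527, $r5:13, $r6:8, $r7:10}
[4] bne  $r1, $r2, L9  →  {$r0:0, $r1:0, $r2:5, $r3:3, $r4:65527, $r5:13, $r6:8, $r7:10}  ⟨branch taken⟩
[5] add  $r1, $r7, $r4  →  {$r0:0, $r1:1, $r2:5, $r3:3, $r4:65527, $r5:13, $r6:8, $r7:10}
[9] xor  $r7, $r5, $r1  →  {$r0:0, $r1:1, $r2:5, $r3:3, $r4:65527, $r5:13, $r6:8, $r7:12}

12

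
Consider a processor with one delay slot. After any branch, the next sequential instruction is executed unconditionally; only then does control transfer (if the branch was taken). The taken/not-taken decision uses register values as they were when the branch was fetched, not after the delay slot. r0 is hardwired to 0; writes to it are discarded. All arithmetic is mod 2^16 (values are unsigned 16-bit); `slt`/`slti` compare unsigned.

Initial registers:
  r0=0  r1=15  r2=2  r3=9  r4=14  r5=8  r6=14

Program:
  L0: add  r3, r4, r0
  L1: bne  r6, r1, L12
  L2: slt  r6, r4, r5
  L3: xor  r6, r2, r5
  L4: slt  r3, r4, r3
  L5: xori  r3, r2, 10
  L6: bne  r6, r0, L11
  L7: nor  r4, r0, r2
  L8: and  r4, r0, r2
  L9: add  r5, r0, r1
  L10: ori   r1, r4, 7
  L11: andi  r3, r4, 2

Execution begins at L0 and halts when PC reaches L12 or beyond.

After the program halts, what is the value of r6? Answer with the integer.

#0 add  r3, r4, r0 ; 0/15/2/14/14/8/14
#1 bne  r6, r1, L12 ; 0/15/2/14/14/8/14 ; →target
#2 slt  r6, r4, r5 ; 0/15/2/14/14/8/0

0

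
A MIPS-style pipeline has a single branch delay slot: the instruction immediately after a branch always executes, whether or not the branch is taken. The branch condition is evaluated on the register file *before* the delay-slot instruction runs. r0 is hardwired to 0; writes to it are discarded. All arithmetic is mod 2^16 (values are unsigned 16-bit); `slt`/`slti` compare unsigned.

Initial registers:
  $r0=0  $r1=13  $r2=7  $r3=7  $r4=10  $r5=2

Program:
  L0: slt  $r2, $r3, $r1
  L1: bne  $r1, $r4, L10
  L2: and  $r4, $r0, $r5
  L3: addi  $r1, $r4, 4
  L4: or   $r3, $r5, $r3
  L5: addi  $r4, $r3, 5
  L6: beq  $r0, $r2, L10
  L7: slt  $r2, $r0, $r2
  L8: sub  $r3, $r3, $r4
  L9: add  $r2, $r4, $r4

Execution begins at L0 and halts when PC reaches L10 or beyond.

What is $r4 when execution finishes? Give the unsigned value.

0

  step pc=0: slt  $r2, $r3, $r1  regs=(0,13,1,7,10,2)
  step pc=1: bne  $r1, $r4, L10  cond=T  regs=(0,13,1,7,10,2)
  step pc=2: and  $r4, $r0, $r5  regs=(0,13,1,7,0,2)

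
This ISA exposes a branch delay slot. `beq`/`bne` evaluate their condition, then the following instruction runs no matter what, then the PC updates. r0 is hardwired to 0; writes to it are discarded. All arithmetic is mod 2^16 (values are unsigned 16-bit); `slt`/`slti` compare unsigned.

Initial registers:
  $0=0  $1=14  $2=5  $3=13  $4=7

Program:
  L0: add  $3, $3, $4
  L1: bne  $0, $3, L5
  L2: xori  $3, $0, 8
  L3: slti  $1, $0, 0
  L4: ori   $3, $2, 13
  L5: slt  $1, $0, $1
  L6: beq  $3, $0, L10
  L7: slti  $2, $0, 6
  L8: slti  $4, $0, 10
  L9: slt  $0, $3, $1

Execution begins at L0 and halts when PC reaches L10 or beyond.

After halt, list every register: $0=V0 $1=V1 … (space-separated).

  step pc=0: add  $3, $3, $4  regs=(0,14,5,20,7)
  step pc=1: bne  $0, $3, L5  cond=T  regs=(0,14,5,20,7)
  step pc=2: xori  $3, $0, 8  regs=(0,14,5,8,7)
  step pc=5: slt  $1, $0, $1  regs=(0,1,5,8,7)
  step pc=6: beq  $3, $0, L10  cond=F  regs=(0,1,5,8,7)
  step pc=7: slti  $2, $0, 6  regs=(0,1,1,8,7)
  step pc=8: slti  $4, $0, 10  regs=(0,1,1,8,1)
  step pc=9: slt  $0, $3, $1  regs=(0,1,1,8,1)

$0=0 $1=1 $2=1 $3=8 $4=1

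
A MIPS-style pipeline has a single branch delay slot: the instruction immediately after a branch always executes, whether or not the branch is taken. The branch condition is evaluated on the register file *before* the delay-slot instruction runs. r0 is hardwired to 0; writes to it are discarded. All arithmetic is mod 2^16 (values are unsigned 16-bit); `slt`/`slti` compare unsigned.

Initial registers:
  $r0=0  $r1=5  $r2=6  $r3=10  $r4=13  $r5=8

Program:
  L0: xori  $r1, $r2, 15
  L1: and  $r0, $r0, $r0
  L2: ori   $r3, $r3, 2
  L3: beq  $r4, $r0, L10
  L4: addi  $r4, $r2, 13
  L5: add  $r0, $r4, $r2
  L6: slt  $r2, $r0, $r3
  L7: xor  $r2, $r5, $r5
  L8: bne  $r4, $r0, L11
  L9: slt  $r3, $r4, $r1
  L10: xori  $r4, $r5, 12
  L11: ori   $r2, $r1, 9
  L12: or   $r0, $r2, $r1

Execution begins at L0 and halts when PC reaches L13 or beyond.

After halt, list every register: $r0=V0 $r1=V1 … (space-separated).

$r0=0 $r1=9 $r2=9 $r3=0 $r4=19 $r5=8

  step pc=0: xori  $r1, $r2, 15  regs=(0,9,6,10,13,8)
  step pc=1: and  $r0, $r0, $r0  regs=(0,9,6,10,13,8)
  step pc=2: ori   $r3, $r3, 2  regs=(0,9,6,10,13,8)
  step pc=3: beq  $r4, $r0, L10  cond=F  regs=(0,9,6,10,13,8)
  step pc=4: addi  $r4, $r2, 13  regs=(0,9,6,10,19,8)
  step pc=5: add  $r0, $r4, $r2  regs=(0,9,6,10,19,8)
  step pc=6: slt  $r2, $r0, $r3  regs=(0,9,1,10,19,8)
  step pc=7: xor  $r2, $r5, $r5  regs=(0,9,0,10,19,8)
  step pc=8: bne  $r4, $r0, L11  cond=T  regs=(0,9,0,10,19,8)
  step pc=9: slt  $r3, $r4, $r1  regs=(0,9,0,0,19,8)
  step pc=11: ori   $r2, $r1, 9  regs=(0,9,9,0,19,8)
  step pc=12: or   $r0, $r2, $r1  regs=(0,9,9,0,19,8)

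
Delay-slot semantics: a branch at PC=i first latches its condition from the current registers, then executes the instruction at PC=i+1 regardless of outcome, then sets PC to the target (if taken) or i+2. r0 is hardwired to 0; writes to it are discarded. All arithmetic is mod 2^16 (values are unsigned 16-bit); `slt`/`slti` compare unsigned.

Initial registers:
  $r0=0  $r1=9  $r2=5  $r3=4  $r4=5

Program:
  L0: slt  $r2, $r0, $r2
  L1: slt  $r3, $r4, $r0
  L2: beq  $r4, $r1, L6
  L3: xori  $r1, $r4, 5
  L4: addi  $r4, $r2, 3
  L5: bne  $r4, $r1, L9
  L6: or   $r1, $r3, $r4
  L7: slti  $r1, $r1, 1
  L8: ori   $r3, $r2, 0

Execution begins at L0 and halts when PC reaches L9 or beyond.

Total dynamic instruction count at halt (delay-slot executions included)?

#0 slt  $r2, $r0, $r2 ; 0/9/1/4/5
#1 slt  $r3, $r4, $r0 ; 0/9/1/0/5
#2 beq  $r4, $r1, L6 ; 0/9/1/0/5 ; →fallthru
#3 xori  $r1, $r4, 5 ; 0/0/1/0/5
#4 addi  $r4, $r2, 3 ; 0/0/1/0/4
#5 bne  $r4, $r1, L9 ; 0/0/1/0/4 ; →target
#6 or   $r1, $r3, $r4 ; 0/4/1/0/4

7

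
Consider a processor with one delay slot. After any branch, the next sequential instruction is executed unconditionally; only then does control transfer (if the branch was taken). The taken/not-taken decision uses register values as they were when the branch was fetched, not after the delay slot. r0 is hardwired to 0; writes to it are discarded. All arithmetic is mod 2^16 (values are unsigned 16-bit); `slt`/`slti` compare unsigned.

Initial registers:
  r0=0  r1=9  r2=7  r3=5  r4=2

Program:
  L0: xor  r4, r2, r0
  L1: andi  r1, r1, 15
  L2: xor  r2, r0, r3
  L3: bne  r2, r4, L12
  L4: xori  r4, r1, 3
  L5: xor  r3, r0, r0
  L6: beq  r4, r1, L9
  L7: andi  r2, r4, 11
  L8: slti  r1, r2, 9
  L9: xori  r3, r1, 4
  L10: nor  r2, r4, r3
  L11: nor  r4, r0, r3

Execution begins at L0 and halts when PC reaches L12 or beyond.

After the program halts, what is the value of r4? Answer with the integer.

PC=0  xor  r4, r2, r0        | r0=0 r1=9 r2=7 r3=5 r4=7
PC=1  andi  r1, r1, 15       | r0=0 r1=9 r2=7 r3=5 r4=7
PC=2  xor  r2, r0, r3        | r0=0 r1=9 r2=5 r3=5 r4=7
PC=3  bne  r2, r4, L12       | r0=0 r1=9 r2=5 r3=5 r4=7  [TAKEN]
PC=4  xori  r4, r1, 3        | r0=0 r1=9 r2=5 r3=5 r4=10

10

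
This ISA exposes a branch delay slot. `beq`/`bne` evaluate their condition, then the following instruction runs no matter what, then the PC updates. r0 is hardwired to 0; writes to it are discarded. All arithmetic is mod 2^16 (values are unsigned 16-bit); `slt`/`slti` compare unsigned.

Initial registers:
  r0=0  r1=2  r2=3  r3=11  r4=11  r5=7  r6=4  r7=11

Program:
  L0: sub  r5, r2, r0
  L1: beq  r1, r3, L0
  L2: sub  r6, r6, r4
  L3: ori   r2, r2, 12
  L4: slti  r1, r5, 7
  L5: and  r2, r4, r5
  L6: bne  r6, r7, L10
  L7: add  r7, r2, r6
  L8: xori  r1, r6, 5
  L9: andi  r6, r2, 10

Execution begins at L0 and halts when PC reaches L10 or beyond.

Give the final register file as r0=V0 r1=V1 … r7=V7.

[0] sub  r5, r2, r0  →  {r0:0, r1:2, r2:3, r3:11, r4:11, r5:3, r6:4, r7:11}
[1] beq  r1, r3, L0  →  {r0:0, r1:2, r2:3, r3:11, r4:11, r5:3, r6:4, r7:11}  ⟨branch fallthrough⟩
[2] sub  r6, r6, r4  →  {r0:0, r1:2, r2:3, r3:11, r4:11, r5:3, r6:65529, r7:11}
[3] ori   r2, r2, 12  →  {r0:0, r1:2, r2:15, r3:11, r4:11, r5:3, r6:65529, r7:11}
[4] slti  r1, r5, 7  →  {r0:0, r1:1, r2:15, r3:11, r4:11, r5:3, r6:65529, r7:11}
[5] and  r2, r4, r5  →  {r0:0, r1:1, r2:3, r3:11, r4:11, r5:3, r6:65529, r7:11}
[6] bne  r6, r7, L10  →  {r0:0, r1:1, r2:3, r3:11, r4:11, r5:3, r6:65529, r7:11}  ⟨branch taken⟩
[7] add  r7, r2, r6  →  {r0:0, r1:1, r2:3, r3:11, r4:11, r5:3, r6:65529, r7:65532}

r0=0 r1=1 r2=3 r3=11 r4=11 r5=3 r6=65529 r7=65532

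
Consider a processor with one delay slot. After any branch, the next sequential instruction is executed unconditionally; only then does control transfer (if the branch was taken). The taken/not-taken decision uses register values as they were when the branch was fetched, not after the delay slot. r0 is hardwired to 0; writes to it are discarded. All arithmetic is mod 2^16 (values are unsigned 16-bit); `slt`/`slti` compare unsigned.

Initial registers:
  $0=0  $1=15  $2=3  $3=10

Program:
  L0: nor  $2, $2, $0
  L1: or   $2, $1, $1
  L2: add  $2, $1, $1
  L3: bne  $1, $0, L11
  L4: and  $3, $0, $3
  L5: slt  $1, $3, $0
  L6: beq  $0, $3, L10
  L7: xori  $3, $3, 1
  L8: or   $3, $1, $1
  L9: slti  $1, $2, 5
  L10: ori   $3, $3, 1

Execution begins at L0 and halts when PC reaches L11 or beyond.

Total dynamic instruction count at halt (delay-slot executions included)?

PC=0  nor  $2, $2, $0        | $0=0 $1=15 $2=65532 $3=10
PC=1  or   $2, $1, $1        | $0=0 $1=15 $2=15 $3=10
PC=2  add  $2, $1, $1        | $0=0 $1=15 $2=30 $3=10
PC=3  bne  $1, $0, L11       | $0=0 $1=15 $2=30 $3=10  [TAKEN]
PC=4  and  $3, $0, $3        | $0=0 $1=15 $2=30 $3=0

5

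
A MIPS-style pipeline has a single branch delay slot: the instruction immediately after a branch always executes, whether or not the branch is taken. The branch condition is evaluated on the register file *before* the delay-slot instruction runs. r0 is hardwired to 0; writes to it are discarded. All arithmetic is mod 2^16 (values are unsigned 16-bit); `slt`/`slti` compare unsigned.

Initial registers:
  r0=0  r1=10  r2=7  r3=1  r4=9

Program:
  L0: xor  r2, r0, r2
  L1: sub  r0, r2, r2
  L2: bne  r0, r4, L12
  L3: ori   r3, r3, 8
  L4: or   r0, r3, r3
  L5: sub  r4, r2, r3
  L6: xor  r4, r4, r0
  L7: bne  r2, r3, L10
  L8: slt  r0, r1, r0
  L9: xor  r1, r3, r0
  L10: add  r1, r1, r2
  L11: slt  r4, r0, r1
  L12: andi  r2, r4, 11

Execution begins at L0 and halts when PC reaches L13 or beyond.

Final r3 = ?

9

  step pc=0: xor  r2, r0, r2  regs=(0,10,7,1,9)
  step pc=1: sub  r0, r2, r2  regs=(0,10,7,1,9)
  step pc=2: bne  r0, r4, L12  cond=T  regs=(0,10,7,1,9)
  step pc=3: ori   r3, r3, 8  regs=(0,10,7,9,9)
  step pc=12: andi  r2, r4, 11  regs=(0,10,9,9,9)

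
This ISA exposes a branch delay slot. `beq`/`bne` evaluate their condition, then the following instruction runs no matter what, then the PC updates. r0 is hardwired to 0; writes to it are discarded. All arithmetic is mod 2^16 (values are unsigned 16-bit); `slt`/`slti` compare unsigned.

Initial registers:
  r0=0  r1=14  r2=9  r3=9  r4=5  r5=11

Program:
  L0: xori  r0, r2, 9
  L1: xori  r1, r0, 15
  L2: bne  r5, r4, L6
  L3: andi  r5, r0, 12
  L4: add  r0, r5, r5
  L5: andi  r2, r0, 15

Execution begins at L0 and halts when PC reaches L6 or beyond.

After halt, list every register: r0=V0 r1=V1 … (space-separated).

  step pc=0: xori  r0, r2, 9  regs=(0,14,9,9,5,11)
  step pc=1: xori  r1, r0, 15  regs=(0,15,9,9,5,11)
  step pc=2: bne  r5, r4, L6  cond=T  regs=(0,15,9,9,5,11)
  step pc=3: andi  r5, r0, 12  regs=(0,15,9,9,5,0)

r0=0 r1=15 r2=9 r3=9 r4=5 r5=0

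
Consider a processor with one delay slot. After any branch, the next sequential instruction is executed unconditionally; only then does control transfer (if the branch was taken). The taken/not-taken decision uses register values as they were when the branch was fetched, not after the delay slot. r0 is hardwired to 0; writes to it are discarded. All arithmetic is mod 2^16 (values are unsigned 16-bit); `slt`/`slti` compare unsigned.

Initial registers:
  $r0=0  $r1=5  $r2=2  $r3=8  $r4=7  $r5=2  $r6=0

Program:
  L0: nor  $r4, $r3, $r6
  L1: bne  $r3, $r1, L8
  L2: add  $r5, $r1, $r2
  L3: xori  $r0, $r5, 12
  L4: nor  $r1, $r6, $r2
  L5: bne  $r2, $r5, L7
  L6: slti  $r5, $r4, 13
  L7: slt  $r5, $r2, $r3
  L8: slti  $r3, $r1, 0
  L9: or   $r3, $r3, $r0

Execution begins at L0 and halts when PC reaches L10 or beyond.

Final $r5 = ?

7

  step pc=0: nor  $r4, $r3, $r6  regs=(0,5,2,8,65527,2,0)
  step pc=1: bne  $r3, $r1, L8  cond=T  regs=(0,5,2,8,65527,2,0)
  step pc=2: add  $r5, $r1, $r2  regs=(0,5,2,8,65527,7,0)
  step pc=8: slti  $r3, $r1, 0  regs=(0,5,2,0,65527,7,0)
  step pc=9: or   $r3, $r3, $r0  regs=(0,5,2,0,65527,7,0)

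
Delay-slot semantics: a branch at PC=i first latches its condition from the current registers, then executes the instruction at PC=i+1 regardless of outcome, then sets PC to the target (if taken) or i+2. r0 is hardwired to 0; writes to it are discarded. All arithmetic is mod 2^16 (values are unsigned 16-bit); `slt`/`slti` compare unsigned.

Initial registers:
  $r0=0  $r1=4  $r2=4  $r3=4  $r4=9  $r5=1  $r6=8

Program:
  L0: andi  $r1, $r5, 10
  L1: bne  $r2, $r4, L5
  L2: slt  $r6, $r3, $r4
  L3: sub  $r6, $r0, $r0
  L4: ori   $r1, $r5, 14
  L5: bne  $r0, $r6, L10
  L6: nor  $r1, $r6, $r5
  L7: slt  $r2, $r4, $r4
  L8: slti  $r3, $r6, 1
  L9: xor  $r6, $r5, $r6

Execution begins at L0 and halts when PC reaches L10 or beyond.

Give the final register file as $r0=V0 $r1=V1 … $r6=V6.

  step pc=0: andi  $r1, $r5, 10  regs=(0,0,4,4,9,1,8)
  step pc=1: bne  $r2, $r4, L5  cond=T  regs=(0,0,4,4,9,1,8)
  step pc=2: slt  $r6, $r3, $r4  regs=(0,0,4,4,9,1,1)
  step pc=5: bne  $r0, $r6, L10  cond=T  regs=(0,0,4,4,9,1,1)
  step pc=6: nor  $r1, $r6, $r5  regs=(0,65534,4,4,9,1,1)

$r0=0 $r1=65534 $r2=4 $r3=4 $r4=9 $r5=1 $r6=1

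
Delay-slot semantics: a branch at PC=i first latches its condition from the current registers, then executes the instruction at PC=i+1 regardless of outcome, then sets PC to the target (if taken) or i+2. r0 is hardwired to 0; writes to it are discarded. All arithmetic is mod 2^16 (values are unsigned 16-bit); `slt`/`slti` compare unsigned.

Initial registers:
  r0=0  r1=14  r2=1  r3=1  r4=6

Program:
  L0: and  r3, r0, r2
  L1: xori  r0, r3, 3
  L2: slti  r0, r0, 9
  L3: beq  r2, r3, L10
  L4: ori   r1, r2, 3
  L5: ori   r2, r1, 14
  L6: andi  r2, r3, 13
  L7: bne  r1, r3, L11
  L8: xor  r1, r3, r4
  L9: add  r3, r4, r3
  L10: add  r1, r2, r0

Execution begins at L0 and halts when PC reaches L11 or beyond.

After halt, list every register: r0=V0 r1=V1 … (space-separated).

r0=0 r1=6 r2=0 r3=0 r4=6

PC=0  and  r3, r0, r2        | r0=0 r1=14 r2=1 r3=0 r4=6
PC=1  xori  r0, r3, 3        | r0=0 r1=14 r2=1 r3=0 r4=6
PC=2  slti  r0, r0, 9        | r0=0 r1=14 r2=1 r3=0 r4=6
PC=3  beq  r2, r3, L10       | r0=0 r1=14 r2=1 r3=0 r4=6  [not taken]
PC=4  ori   r1, r2, 3        | r0=0 r1=3 r2=1 r3=0 r4=6
PC=5  ori   r2, r1, 14       | r0=0 r1=3 r2=15 r3=0 r4=6
PC=6  andi  r2, r3, 13       | r0=0 r1=3 r2=0 r3=0 r4=6
PC=7  bne  r1, r3, L11       | r0=0 r1=3 r2=0 r3=0 r4=6  [TAKEN]
PC=8  xor  r1, r3, r4        | r0=0 r1=6 r2=0 r3=0 r4=6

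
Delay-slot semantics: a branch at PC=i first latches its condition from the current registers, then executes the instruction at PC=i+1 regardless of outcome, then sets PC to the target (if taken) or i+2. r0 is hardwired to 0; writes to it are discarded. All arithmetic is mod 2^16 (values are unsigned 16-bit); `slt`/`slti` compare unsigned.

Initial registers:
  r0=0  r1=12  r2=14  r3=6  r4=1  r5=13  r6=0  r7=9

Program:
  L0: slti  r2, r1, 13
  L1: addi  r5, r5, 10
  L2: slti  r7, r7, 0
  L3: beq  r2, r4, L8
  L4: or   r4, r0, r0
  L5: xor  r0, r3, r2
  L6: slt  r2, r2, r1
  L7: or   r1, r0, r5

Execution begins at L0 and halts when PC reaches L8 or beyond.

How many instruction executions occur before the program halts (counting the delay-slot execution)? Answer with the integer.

5

PC=0  slti  r2, r1, 13       | r0=0 r1=12 r2=1 r3=6 r4=1 r5=13 r6=0 r7=9
PC=1  addi  r5, r5, 10       | r0=0 r1=12 r2=1 r3=6 r4=1 r5=23 r6=0 r7=9
PC=2  slti  r7, r7, 0        | r0=0 r1=12 r2=1 r3=6 r4=1 r5=23 r6=0 r7=0
PC=3  beq  r2, r4, L8        | r0=0 r1=12 r2=1 r3=6 r4=1 r5=23 r6=0 r7=0  [TAKEN]
PC=4  or   r4, r0, r0        | r0=0 r1=12 r2=1 r3=6 r4=0 r5=23 r6=0 r7=0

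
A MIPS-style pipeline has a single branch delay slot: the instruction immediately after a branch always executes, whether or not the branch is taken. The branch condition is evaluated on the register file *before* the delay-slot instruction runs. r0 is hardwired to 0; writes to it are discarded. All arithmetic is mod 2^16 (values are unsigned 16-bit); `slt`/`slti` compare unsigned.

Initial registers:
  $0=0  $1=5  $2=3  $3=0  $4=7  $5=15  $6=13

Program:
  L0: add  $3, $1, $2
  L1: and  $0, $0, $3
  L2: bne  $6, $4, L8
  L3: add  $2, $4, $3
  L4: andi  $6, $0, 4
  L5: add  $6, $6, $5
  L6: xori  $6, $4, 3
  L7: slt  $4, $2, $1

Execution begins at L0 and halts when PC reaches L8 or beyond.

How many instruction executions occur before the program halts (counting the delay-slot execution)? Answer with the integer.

#0 add  $3, $1, $2 ; 0/5/3/8/7/15/13
#1 and  $0, $0, $3 ; 0/5/3/8/7/15/13
#2 bne  $6, $4, L8 ; 0/5/3/8/7/15/13 ; →target
#3 add  $2, $4, $3 ; 0/5/15/8/7/15/13

4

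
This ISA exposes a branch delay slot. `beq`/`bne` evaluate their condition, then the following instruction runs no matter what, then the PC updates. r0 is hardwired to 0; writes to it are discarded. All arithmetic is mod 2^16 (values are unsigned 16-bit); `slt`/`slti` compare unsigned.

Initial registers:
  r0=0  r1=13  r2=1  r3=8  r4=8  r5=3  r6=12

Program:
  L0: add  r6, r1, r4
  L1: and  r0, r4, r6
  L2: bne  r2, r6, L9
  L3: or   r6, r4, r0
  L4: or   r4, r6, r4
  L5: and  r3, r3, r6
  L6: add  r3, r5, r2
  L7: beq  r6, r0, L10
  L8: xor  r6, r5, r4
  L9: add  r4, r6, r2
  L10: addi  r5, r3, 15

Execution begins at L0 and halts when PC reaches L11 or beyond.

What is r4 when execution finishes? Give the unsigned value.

9

#0 add  r6, r1, r4 ; 0/13/1/8/8/3/21
#1 and  r0, r4, r6 ; 0/13/1/8/8/3/21
#2 bne  r2, r6, L9 ; 0/13/1/8/8/3/21 ; →target
#3 or   r6, r4, r0 ; 0/13/1/8/8/3/8
#9 add  r4, r6, r2 ; 0/13/1/8/9/3/8
#10 addi  r5, r3, 15 ; 0/13/1/8/9/23/8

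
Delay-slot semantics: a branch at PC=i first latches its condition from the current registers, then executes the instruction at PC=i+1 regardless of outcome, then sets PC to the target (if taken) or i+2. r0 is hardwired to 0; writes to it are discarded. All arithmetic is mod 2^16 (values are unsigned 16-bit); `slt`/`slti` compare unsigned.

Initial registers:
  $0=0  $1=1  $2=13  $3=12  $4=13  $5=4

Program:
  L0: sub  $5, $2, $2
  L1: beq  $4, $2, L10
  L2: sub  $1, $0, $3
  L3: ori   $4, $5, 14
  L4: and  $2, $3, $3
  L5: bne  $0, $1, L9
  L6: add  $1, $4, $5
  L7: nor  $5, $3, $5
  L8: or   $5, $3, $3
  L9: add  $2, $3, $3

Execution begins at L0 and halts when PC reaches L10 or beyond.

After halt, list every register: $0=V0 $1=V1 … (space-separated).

[0] sub  $5, $2, $2  →  {$0:0, $1:1, $2:13, $3:12, $4:13, $5:0}
[1] beq  $4, $2, L10  →  {$0:0, $1:1, $2:13, $3:12, $4:13, $5:0}  ⟨branch taken⟩
[2] sub  $1, $0, $3  →  {$0:0, $1:65524, $2:13, $3:12, $4:13, $5:0}

$0=0 $1=65524 $2=13 $3=12 $4=13 $5=0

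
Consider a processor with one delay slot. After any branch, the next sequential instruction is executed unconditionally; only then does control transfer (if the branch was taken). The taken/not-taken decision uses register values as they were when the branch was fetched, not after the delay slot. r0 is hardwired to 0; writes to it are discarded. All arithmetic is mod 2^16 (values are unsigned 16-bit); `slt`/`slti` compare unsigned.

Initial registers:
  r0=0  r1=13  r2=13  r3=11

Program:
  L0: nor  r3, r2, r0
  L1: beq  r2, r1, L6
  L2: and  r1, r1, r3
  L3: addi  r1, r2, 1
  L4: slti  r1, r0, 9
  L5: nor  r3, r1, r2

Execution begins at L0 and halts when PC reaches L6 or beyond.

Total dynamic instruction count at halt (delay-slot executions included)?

3

#0 nor  r3, r2, r0 ; 0/13/13/65522
#1 beq  r2, r1, L6 ; 0/13/13/65522 ; →target
#2 and  r1, r1, r3 ; 0/0/13/65522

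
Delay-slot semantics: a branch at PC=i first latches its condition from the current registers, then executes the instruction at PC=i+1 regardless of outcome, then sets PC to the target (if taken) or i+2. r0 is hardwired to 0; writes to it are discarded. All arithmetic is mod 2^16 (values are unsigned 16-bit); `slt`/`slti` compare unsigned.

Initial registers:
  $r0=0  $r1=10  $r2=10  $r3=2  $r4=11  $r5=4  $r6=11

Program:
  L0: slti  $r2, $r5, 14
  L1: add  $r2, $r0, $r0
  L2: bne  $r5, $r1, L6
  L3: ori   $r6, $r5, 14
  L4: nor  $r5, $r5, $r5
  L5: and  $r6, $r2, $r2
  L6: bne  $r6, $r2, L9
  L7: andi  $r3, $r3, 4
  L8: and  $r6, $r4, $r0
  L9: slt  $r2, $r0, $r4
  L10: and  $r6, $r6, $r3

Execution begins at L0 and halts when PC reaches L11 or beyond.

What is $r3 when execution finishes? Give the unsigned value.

#0 slti  $r2, $r5, 14 ; 0/10/1/2/11/4/11
#1 add  $r2, $r0, $r0 ; 0/10/0/2/11/4/11
#2 bne  $r5, $r1, L6 ; 0/10/0/2/11/4/11 ; →target
#3 ori   $r6, $r5, 14 ; 0/10/0/2/11/4/14
#6 bne  $r6, $r2, L9 ; 0/10/0/2/11/4/14 ; →target
#7 andi  $r3, $r3, 4 ; 0/10/0/0/11/4/14
#9 slt  $r2, $r0, $r4 ; 0/10/1/0/11/4/14
#10 and  $r6, $r6, $r3 ; 0/10/1/0/11/4/0

0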